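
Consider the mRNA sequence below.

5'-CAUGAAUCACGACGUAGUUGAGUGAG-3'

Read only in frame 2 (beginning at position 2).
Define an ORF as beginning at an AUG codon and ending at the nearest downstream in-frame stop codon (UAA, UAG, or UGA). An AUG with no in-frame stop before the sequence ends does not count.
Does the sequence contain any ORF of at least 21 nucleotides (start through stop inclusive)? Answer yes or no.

yes

Frame 2: AUG AAU CAC GAC GUA GUU GAG UGA — AUG at 2, stop UGA at 23 → 24 nt.
Frame 2 has an ORF of 24 nucleotides (positions 2–25) ≥ 21, so yes.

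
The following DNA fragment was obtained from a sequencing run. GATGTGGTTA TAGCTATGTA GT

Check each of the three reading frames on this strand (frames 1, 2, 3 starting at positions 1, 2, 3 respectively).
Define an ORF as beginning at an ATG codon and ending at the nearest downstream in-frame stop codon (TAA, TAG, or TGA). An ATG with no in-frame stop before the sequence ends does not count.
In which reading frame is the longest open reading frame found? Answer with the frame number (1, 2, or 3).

Frame 1: GAT GTG GTT ATA GCT ATG TAG — ATG at 16, stop TAG at 19 → 6 nt.
Frame 2: ATG TGG TTA TAG CTA TGT AGT — ATG at 2, stop TAG at 11 → 12 nt.
Frame 3: TGT GGT TAT AGC TAT GTA — no ATG→stop ORF.
Longest ORF is 12 nt in frame 2 (positions 2–13).

2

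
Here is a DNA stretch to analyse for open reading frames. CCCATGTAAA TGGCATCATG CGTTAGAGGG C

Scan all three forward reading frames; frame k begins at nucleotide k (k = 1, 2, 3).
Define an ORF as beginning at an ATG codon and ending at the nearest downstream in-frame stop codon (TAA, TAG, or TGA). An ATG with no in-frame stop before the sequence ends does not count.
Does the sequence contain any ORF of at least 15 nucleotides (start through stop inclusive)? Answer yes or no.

no

Frame 1: CCC ATG TAA ATG GCA TCA TGC GTT AGA GGG — ATG at 4, stop TAA at 7 → 6 nt.
Frame 2: CCA TGT AAA TGG CAT CAT GCG TTA GAG GGC — no ATG→stop ORF.
Frame 3: CAT GTA AAT GGC ATC ATG CGT TAG AGG — ATG at 18, stop TAG at 24 → 9 nt.
Largest ORF found is 9 nucleotides < 15, so no.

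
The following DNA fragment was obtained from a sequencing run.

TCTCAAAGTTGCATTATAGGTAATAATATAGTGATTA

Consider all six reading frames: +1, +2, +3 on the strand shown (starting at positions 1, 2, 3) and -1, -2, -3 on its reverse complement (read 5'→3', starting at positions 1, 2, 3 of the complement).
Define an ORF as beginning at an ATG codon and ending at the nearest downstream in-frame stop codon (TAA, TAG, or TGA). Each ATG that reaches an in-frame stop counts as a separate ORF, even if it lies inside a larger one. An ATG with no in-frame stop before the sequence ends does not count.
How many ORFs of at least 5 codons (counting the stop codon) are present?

Reverse complement (5'→3'): TAATCACTATATTATTACCTATAATGCAACTTTGAGA
Frame +1: TCT CAA AGT TGC ATT ATA GGT AAT AAT ATA GTG ATT — no ATG→stop ORF.
Frame +2: CTC AAA GTT GCA TTA TAG GTA ATA ATA TAG TGA TTA — no ATG→stop ORF.
Frame +3: TCA AAG TTG CAT TAT AGG TAA TAA TAT AGT GAT — no ATG→stop ORF.
Frame -1: TAA TCA CTA TAT TAT TAC CTA TAA TGC AAC TTT GAG — no ATG→stop ORF.
Frame -2: AAT CAC TAT ATT ATT ACC TAT AAT GCA ACT TTG AGA — no ATG→stop ORF.
Frame -3: ATC ACT ATA TTA TTA CCT ATA ATG CAA CTT TGA — ATG at 24, stop TGA at 33 → 12 nt.
No ORF reaches 5 codons. Count = 0.

0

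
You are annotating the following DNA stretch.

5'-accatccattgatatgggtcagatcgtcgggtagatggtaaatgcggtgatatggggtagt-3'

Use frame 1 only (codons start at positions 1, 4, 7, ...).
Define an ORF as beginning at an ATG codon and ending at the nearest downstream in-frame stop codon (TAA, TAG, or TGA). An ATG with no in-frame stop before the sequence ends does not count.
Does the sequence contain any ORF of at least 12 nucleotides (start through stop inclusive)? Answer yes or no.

Frame 1: ACC ATC CAT TGA TAT GGG TCA GAT CGT CGG GTA GAT GGT AAA TGC GGT GAT ATG GGG TAG — ATG at 52, stop TAG at 58 → 9 nt.
Largest ORF found is 9 nucleotides < 12, so no.

no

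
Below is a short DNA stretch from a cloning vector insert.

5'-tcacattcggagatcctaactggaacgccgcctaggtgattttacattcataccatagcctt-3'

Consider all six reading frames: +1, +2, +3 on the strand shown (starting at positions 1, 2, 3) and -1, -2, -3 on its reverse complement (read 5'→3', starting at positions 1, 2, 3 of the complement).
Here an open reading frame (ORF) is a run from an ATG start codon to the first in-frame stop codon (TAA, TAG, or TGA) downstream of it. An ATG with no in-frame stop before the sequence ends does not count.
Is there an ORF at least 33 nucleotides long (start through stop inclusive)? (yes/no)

Reverse complement (5'→3'): AAGGCTATGGTATGAATGTAAAATCACCTAGGCGGCGTTCCAGTTAGGATCTCCGAATGTGA
Frame +1: TCA CAT TCG GAG ATC CTA ACT GGA ACG CCG CCT AGG TGA TTT TAC ATT CAT ACC ATA GCC — no ATG→stop ORF.
Frame +2: CAC ATT CGG AGA TCC TAA CTG GAA CGC CGC CTA GGT GAT TTT ACA TTC ATA CCA TAG CCT — no ATG→stop ORF.
Frame +3: ACA TTC GGA GAT CCT AAC TGG AAC GCC GCC TAG GTG ATT TTA CAT TCA TAC CAT AGC CTT — no ATG→stop ORF.
Frame -1: AAG GCT ATG GTA TGA ATG TAA AAT CAC CTA GGC GGC GTT CCA GTT AGG ATC TCC GAA TGT — ATG at 7, stop TGA at 13 → 9 nt; ATG at 16, stop TAA at 19 → 6 nt.
Frame -2: AGG CTA TGG TAT GAA TGT AAA ATC ACC TAG GCG GCG TTC CAG TTA GGA TCT CCG AAT GTG — no ATG→stop ORF.
Frame -3: GGC TAT GGT ATG AAT GTA AAA TCA CCT AGG CGG CGT TCC AGT TAG GAT CTC CGA ATG TGA — ATG at 12, stop TAG at 45 → 36 nt; ATG at 57, stop TGA at 60 → 6 nt.
Frame -3 has an ORF of 36 nucleotides (positions 12–47) ≥ 33, so yes.

yes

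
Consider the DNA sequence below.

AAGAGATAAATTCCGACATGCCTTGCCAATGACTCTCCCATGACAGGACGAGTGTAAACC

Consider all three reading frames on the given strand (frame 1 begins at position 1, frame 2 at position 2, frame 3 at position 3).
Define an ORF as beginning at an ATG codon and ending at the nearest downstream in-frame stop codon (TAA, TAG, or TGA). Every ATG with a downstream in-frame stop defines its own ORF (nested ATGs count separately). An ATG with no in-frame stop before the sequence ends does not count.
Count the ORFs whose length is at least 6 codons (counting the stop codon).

1

Frame 1: AAG AGA TAA ATT CCG ACA TGC CTT GCC AAT GAC TCT CCC ATG ACA GGA CGA GTG TAA ACC — ATG at 40, stop TAA at 55 → 18 nt.
Frame 2: AGA GAT AAA TTC CGA CAT GCC TTG CCA ATG ACT CTC CCA TGA CAG GAC GAG TGT AAA — ATG at 29, stop TGA at 41 → 15 nt.
Frame 3: GAG ATA AAT TCC GAC ATG CCT TGC CAA TGA CTC TCC CAT GAC AGG ACG AGT GTA AAC — ATG at 18, stop TGA at 30 → 15 nt.
ORFs ≥ 6 codons: frame 1 40–57 (6 codons). Count = 1.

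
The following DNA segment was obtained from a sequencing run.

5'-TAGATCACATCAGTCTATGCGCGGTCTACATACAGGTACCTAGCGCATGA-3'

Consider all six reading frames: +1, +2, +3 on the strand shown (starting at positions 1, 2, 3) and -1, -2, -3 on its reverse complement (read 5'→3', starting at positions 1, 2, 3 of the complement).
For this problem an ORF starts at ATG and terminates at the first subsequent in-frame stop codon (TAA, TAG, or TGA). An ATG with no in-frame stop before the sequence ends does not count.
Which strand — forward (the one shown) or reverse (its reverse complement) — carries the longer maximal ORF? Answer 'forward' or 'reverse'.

forward

Reverse complement (5'→3'): TCATGCGCTAGGTACCTGTATGTAGACCGCGCATAGACTGATGTGATCTA
Frame +1: TAG ATC ACA TCA GTC TAT GCG CGG TCT ACA TAC AGG TAC CTA GCG CAT — no ATG→stop ORF.
Frame +2: AGA TCA CAT CAG TCT ATG CGC GGT CTA CAT ACA GGT ACC TAG CGC ATG — ATG at 17, stop TAG at 41 → 27 nt.
Frame +3: GAT CAC ATC AGT CTA TGC GCG GTC TAC ATA CAG GTA CCT AGC GCA TGA — no ATG→stop ORF.
Frame -1: TCA TGC GCT AGG TAC CTG TAT GTA GAC CGC GCA TAG ACT GAT GTG ATC — no ATG→stop ORF.
Frame -2: CAT GCG CTA GGT ACC TGT ATG TAG ACC GCG CAT AGA CTG ATG TGA TCT — ATG at 20, stop TAG at 23 → 6 nt; ATG at 41, stop TGA at 44 → 6 nt.
Frame -3: ATG CGC TAG GTA CCT GTA TGT AGA CCG CGC ATA GAC TGA TGT GAT CTA — ATG at 3, stop TAG at 9 → 9 nt.
Forward-strand max 27 nt; reverse-strand max 9 nt. The forward strand has the longer ORF.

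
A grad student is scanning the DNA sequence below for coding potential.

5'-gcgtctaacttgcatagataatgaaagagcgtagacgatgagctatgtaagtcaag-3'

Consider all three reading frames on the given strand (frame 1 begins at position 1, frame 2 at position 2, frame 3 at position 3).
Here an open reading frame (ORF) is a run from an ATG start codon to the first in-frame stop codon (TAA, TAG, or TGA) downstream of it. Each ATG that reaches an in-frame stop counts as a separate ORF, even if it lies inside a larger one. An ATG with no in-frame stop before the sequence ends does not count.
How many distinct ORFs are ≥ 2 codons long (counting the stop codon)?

Frame 1: GCG TCT AAC TTG CAT AGA TAA TGA AAG AGC GTA GAC GAT GAG CTA TGT AAG TCA — no ATG→stop ORF.
Frame 2: CGT CTA ACT TGC ATA GAT AAT GAA AGA GCG TAG ACG ATG AGC TAT GTA AGT CAA — no ATG→stop ORF.
Frame 3: GTC TAA CTT GCA TAG ATA ATG AAA GAG CGT AGA CGA TGA GCT ATG TAA GTC AAG — ATG at 21, stop TGA at 39 → 21 nt; ATG at 45, stop TAA at 48 → 6 nt.
ORFs ≥ 2 codons: frame 3 21–41 (7 codons), frame 3 45–50 (2 codons). Count = 2.

2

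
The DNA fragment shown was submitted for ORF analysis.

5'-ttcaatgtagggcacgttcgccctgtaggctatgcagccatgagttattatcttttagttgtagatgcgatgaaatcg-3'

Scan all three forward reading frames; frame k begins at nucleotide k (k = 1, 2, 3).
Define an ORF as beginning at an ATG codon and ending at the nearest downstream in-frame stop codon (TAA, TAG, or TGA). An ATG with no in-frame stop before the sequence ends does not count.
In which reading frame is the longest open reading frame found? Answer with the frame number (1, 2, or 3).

2

Frame 1: TTC AAT GTA GGG CAC GTT CGC CCT GTA GGC TAT GCA GCC ATG AGT TAT TAT CTT TTA GTT GTA GAT GCG ATG AAA TCG — no ATG→stop ORF.
Frame 2: TCA ATG TAG GGC ACG TTC GCC CTG TAG GCT ATG CAG CCA TGA GTT ATT ATC TTT TAG TTG TAG ATG CGA TGA AAT — ATG at 5, stop TAG at 8 → 6 nt; ATG at 32, stop TGA at 41 → 12 nt; ATG at 65, stop TGA at 71 → 9 nt.
Frame 3: CAA TGT AGG GCA CGT TCG CCC TGT AGG CTA TGC AGC CAT GAG TTA TTA TCT TTT AGT TGT AGA TGC GAT GAA ATC — no ATG→stop ORF.
Longest ORF is 12 nt in frame 2 (positions 32–43).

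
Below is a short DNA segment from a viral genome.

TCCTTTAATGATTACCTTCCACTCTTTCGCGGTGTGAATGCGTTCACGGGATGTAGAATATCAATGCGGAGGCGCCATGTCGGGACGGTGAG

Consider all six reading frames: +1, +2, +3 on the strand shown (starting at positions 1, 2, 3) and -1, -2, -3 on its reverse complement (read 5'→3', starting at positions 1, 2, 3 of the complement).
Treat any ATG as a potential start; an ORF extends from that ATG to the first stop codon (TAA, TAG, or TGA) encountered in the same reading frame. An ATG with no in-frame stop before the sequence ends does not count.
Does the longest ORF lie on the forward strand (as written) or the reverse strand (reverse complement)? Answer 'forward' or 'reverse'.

Reverse complement (5'→3'): CTCACCGTCCCGACATGGCGCCTCCGCATTGATATTCTACATCCCGTGAACGCATTCACACCGCGAAAGAGTGGAAGGTAATCATTAAAGGA
Frame +1: TCC TTT AAT GAT TAC CTT CCA CTC TTT CGC GGT GTG AAT GCG TTC ACG GGA TGT AGA ATA TCA ATG CGG AGG CGC CAT GTC GGG ACG GTG — no ATG→stop ORF.
Frame +2: CCT TTA ATG ATT ACC TTC CAC TCT TTC GCG GTG TGA ATG CGT TCA CGG GAT GTA GAA TAT CAA TGC GGA GGC GCC ATG TCG GGA CGG TGA — ATG at 8, stop TGA at 35 → 30 nt; ATG at 38, stop TGA at 89 → 54 nt; ATG at 77, stop TGA at 89 → 15 nt.
Frame +3: CTT TAA TGA TTA CCT TCC ACT CTT TCG CGG TGT GAA TGC GTT CAC GGG ATG TAG AAT ATC AAT GCG GAG GCG CCA TGT CGG GAC GGT GAG — ATG at 51, stop TAG at 54 → 6 nt.
Frame -1: CTC ACC GTC CCG ACA TGG CGC CTC CGC ATT GAT ATT CTA CAT CCC GTG AAC GCA TTC ACA CCG CGA AAG AGT GGA AGG TAA TCA TTA AAG — no ATG→stop ORF.
Frame -2: TCA CCG TCC CGA CAT GGC GCC TCC GCA TTG ATA TTC TAC ATC CCG TGA ACG CAT TCA CAC CGC GAA AGA GTG GAA GGT AAT CAT TAA AGG — no ATG→stop ORF.
Frame -3: CAC CGT CCC GAC ATG GCG CCT CCG CAT TGA TAT TCT ACA TCC CGT GAA CGC ATT CAC ACC GCG AAA GAG TGG AAG GTA ATC ATT AAA GGA — ATG at 15, stop TGA at 30 → 18 nt.
Forward-strand max 54 nt; reverse-strand max 18 nt. The forward strand has the longer ORF.

forward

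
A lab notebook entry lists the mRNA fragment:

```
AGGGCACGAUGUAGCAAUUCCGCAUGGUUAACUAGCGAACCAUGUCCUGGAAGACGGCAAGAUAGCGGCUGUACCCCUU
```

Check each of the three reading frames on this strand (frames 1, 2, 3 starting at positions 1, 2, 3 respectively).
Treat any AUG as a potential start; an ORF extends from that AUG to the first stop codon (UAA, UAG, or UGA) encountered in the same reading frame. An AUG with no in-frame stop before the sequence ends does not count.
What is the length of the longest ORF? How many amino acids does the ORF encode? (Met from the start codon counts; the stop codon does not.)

7

Frame 1: AGG GCA CGA UGU AGC AAU UCC GCA UGG UUA ACU AGC GAA CCA UGU CCU GGA AGA CGG CAA GAU AGC GGC UGU ACC CCU — no AUG→stop ORF.
Frame 2: GGG CAC GAU GUA GCA AUU CCG CAU GGU UAA CUA GCG AAC CAU GUC CUG GAA GAC GGC AAG AUA GCG GCU GUA CCC CUU — no AUG→stop ORF.
Frame 3: GGC ACG AUG UAG CAA UUC CGC AUG GUU AAC UAG CGA ACC AUG UCC UGG AAG ACG GCA AGA UAG CGG CUG UAC CCC — AUG at 9, stop UAG at 12 → 6 nt; AUG at 24, stop UAG at 33 → 12 nt; AUG at 42, stop UAG at 63 → 24 nt.
Longest: frame 3, positions 42–65, 24 nt = 8 codons = 7 aa. → 7 amino acids.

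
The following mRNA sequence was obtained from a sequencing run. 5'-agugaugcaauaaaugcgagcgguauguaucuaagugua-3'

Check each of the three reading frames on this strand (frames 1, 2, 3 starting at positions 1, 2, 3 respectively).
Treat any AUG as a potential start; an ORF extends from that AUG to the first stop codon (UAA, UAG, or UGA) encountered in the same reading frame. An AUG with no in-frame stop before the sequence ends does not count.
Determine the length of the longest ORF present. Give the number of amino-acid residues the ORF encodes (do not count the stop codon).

Frame 1: AGU GAU GCA AUA AAU GCG AGC GGU AUG UAU CUA AGU GUA — no AUG→stop ORF.
Frame 2: GUG AUG CAA UAA AUG CGA GCG GUA UGU AUC UAA GUG — AUG at 5, stop UAA at 11 → 9 nt; AUG at 14, stop UAA at 32 → 21 nt.
Frame 3: UGA UGC AAU AAA UGC GAG CGG UAU GUA UCU AAG UGU — no AUG→stop ORF.
Longest: frame 2, positions 14–34, 21 nt = 7 codons = 6 aa. → 6 amino acids.

6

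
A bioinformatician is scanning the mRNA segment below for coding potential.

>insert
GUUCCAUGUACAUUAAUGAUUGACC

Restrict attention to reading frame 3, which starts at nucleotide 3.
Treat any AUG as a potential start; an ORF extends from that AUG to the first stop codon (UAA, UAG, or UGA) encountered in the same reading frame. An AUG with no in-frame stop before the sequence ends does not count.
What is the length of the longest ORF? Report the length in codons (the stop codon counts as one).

6

Frame 3: UCC AUG UAC AUU AAU GAU UGA — AUG at 6, stop UGA at 21 → 18 nt.
Longest: frame 3, positions 6–23, 18 nt = 6 codons = 5 aa. → 6 codons.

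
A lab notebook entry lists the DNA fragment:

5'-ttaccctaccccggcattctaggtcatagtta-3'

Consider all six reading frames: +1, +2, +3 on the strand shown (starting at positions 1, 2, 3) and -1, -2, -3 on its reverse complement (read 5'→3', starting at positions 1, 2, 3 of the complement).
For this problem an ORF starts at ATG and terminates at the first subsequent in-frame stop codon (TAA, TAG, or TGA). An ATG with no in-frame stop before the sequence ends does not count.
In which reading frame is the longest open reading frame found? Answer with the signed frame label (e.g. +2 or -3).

-1

Reverse complement (5'→3'): TAACTATGACCTAGAATGCCGGGGTAGGGTAA
Frame +1: TTA CCC TAC CCC GGC ATT CTA GGT CAT AGT — no ATG→stop ORF.
Frame +2: TAC CCT ACC CCG GCA TTC TAG GTC ATA GTT — no ATG→stop ORF.
Frame +3: ACC CTA CCC CGG CAT TCT AGG TCA TAG TTA — no ATG→stop ORF.
Frame -1: TAA CTA TGA CCT AGA ATG CCG GGG TAG GGT — ATG at 16, stop TAG at 25 → 12 nt.
Frame -2: AAC TAT GAC CTA GAA TGC CGG GGT AGG GTA — no ATG→stop ORF.
Frame -3: ACT ATG ACC TAG AAT GCC GGG GTA GGG TAA — ATG at 6, stop TAG at 12 → 9 nt.
Longest ORF is 12 nt in frame -1 (positions 16–27).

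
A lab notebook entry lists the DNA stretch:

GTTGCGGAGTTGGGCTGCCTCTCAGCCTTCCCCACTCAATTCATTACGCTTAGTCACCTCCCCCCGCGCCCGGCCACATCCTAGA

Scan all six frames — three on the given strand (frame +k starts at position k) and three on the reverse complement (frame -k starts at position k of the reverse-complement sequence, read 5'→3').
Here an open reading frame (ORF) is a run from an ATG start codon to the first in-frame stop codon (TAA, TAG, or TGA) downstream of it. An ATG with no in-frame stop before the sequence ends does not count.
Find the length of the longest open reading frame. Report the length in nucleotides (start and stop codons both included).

Reverse complement (5'→3'): TCTAGGATGTGGCCGGGCGCGGGGGGAGGTGACTAAGCGTAATGAATTGAGTGGGGAAGGCTGAGAGGCAGCCCAACTCCGCAAC
Frame +1: GTT GCG GAG TTG GGC TGC CTC TCA GCC TTC CCC ACT CAA TTC ATT ACG CTT AGT CAC CTC CCC CCG CGC CCG GCC ACA TCC TAG — no ATG→stop ORF.
Frame +2: TTG CGG AGT TGG GCT GCC TCT CAG CCT TCC CCA CTC AAT TCA TTA CGC TTA GTC ACC TCC CCC CGC GCC CGG CCA CAT CCT AGA — no ATG→stop ORF.
Frame +3: TGC GGA GTT GGG CTG CCT CTC AGC CTT CCC CAC TCA ATT CAT TAC GCT TAG TCA CCT CCC CCC GCG CCC GGC CAC ATC CTA — no ATG→stop ORF.
Frame -1: TCT AGG ATG TGG CCG GGC GCG GGG GGA GGT GAC TAA GCG TAA TGA ATT GAG TGG GGA AGG CTG AGA GGC AGC CCA ACT CCG CAA — ATG at 7, stop TAA at 34 → 30 nt.
Frame -2: CTA GGA TGT GGC CGG GCG CGG GGG GAG GTG ACT AAG CGT AAT GAA TTG AGT GGG GAA GGC TGA GAG GCA GCC CAA CTC CGC AAC — no ATG→stop ORF.
Frame -3: TAG GAT GTG GCC GGG CGC GGG GGG AGG TGA CTA AGC GTA ATG AAT TGA GTG GGG AAG GCT GAG AGG CAG CCC AAC TCC GCA — ATG at 42, stop TGA at 48 → 9 nt.
Longest: frame -1, positions 7–36, 30 nt = 10 codons = 9 aa. → 30 nucleotides.

30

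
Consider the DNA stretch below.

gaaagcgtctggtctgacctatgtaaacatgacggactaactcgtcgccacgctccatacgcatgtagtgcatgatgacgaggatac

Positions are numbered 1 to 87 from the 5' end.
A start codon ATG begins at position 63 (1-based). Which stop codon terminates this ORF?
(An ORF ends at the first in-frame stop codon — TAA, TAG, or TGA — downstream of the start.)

TAG

Codons from position 63: ATG (63–65), TAG (66–68).
The first in-frame stop codon is TAG.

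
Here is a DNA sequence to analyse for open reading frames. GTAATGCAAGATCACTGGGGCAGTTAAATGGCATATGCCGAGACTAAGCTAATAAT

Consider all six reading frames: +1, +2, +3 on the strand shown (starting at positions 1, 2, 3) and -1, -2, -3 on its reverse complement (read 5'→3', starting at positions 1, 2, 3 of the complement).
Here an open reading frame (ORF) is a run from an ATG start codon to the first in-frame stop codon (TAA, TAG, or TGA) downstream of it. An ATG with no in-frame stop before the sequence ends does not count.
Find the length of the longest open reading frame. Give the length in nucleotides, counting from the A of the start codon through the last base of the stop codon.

Reverse complement (5'→3'): ATTATTAGCTTAGTCTCGGCATATGCCATTTAACTGCCCCAGTGATCTTGCATTAC
Frame +1: GTA ATG CAA GAT CAC TGG GGC AGT TAA ATG GCA TAT GCC GAG ACT AAG CTA ATA — ATG at 4, stop TAA at 25 → 24 nt.
Frame +2: TAA TGC AAG ATC ACT GGG GCA GTT AAA TGG CAT ATG CCG AGA CTA AGC TAA TAA — ATG at 35, stop TAA at 50 → 18 nt.
Frame +3: AAT GCA AGA TCA CTG GGG CAG TTA AAT GGC ATA TGC CGA GAC TAA GCT AAT AAT — no ATG→stop ORF.
Frame -1: ATT ATT AGC TTA GTC TCG GCA TAT GCC ATT TAA CTG CCC CAG TGA TCT TGC ATT — no ATG→stop ORF.
Frame -2: TTA TTA GCT TAG TCT CGG CAT ATG CCA TTT AAC TGC CCC AGT GAT CTT GCA TTA — no ATG→stop ORF.
Frame -3: TAT TAG CTT AGT CTC GGC ATA TGC CAT TTA ACT GCC CCA GTG ATC TTG CAT TAC — no ATG→stop ORF.
Longest: frame +1, positions 4–27, 24 nt = 8 codons = 7 aa. → 24 nucleotides.

24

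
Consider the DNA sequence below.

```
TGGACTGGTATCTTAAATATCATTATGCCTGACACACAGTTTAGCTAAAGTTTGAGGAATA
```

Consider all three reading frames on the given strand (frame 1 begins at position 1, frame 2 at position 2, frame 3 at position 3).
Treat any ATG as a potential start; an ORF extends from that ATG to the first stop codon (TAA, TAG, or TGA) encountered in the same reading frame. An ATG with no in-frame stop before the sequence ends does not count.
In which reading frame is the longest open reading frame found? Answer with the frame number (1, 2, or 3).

Frame 1: TGG ACT GGT ATC TTA AAT ATC ATT ATG CCT GAC ACA CAG TTT AGC TAA AGT TTG AGG AAT — ATG at 25, stop TAA at 46 → 24 nt.
Frame 2: GGA CTG GTA TCT TAA ATA TCA TTA TGC CTG ACA CAC AGT TTA GCT AAA GTT TGA GGA ATA — no ATG→stop ORF.
Frame 3: GAC TGG TAT CTT AAA TAT CAT TAT GCC TGA CAC ACA GTT TAG CTA AAG TTT GAG GAA — no ATG→stop ORF.
Longest ORF is 24 nt in frame 1 (positions 25–48).

1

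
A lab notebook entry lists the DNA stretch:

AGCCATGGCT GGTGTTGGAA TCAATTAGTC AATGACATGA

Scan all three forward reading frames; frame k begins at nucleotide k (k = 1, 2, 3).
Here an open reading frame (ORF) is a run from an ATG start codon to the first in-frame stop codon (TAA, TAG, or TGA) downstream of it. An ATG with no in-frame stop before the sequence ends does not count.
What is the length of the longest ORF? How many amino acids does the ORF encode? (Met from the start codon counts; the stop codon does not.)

7

Frame 1: AGC CAT GGC TGG TGT TGG AAT CAA TTA GTC AAT GAC ATG — no ATG→stop ORF.
Frame 2: GCC ATG GCT GGT GTT GGA ATC AAT TAG TCA ATG ACA TGA — ATG at 5, stop TAG at 26 → 24 nt; ATG at 32, stop TGA at 38 → 9 nt.
Frame 3: CCA TGG CTG GTG TTG GAA TCA ATT AGT CAA TGA CAT — no ATG→stop ORF.
Longest: frame 2, positions 5–28, 24 nt = 8 codons = 7 aa. → 7 amino acids.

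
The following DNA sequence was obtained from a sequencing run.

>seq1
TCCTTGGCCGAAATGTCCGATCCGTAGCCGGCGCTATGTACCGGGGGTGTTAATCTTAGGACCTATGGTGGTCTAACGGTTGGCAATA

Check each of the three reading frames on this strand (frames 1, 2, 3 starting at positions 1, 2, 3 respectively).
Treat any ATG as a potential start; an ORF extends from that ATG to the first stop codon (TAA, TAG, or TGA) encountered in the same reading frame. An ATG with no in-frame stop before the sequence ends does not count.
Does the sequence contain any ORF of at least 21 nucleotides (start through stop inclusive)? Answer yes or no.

no

Frame 1: TCC TTG GCC GAA ATG TCC GAT CCG TAG CCG GCG CTA TGT ACC GGG GGT GTT AAT CTT AGG ACC TAT GGT GGT CTA ACG GTT GGC AAT — ATG at 13, stop TAG at 25 → 15 nt.
Frame 2: CCT TGG CCG AAA TGT CCG ATC CGT AGC CGG CGC TAT GTA CCG GGG GTG TTA ATC TTA GGA CCT ATG GTG GTC TAA CGG TTG GCA ATA — ATG at 65, stop TAA at 74 → 12 nt.
Frame 3: CTT GGC CGA AAT GTC CGA TCC GTA GCC GGC GCT ATG TAC CGG GGG TGT TAA TCT TAG GAC CTA TGG TGG TCT AAC GGT TGG CAA — ATG at 36, stop TAA at 51 → 18 nt.
Largest ORF found is 18 nucleotides < 21, so no.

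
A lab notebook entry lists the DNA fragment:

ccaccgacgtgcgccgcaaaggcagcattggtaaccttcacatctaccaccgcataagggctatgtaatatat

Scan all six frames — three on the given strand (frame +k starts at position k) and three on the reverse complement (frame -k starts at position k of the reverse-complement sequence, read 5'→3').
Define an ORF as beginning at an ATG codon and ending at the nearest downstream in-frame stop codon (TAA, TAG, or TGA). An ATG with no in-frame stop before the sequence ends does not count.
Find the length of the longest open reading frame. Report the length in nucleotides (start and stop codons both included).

12

Reverse complement (5'→3'): ATATATTACATAGCCCTTATGCGGTGGTAGATGTGAAGGTTACCAATGCTGCCTTTGCGGCGCACGTCGGTGG
Frame +1: CCA CCG ACG TGC GCC GCA AAG GCA GCA TTG GTA ACC TTC ACA TCT ACC ACC GCA TAA GGG CTA TGT AAT ATA — no ATG→stop ORF.
Frame +2: CAC CGA CGT GCG CCG CAA AGG CAG CAT TGG TAA CCT TCA CAT CTA CCA CCG CAT AAG GGC TAT GTA ATA TAT — no ATG→stop ORF.
Frame +3: ACC GAC GTG CGC CGC AAA GGC AGC ATT GGT AAC CTT CAC ATC TAC CAC CGC ATA AGG GCT ATG TAA TAT — ATG at 63, stop TAA at 66 → 6 nt.
Frame -1: ATA TAT TAC ATA GCC CTT ATG CGG TGG TAG ATG TGA AGG TTA CCA ATG CTG CCT TTG CGG CGC ACG TCG GTG — ATG at 19, stop TAG at 28 → 12 nt; ATG at 31, stop TGA at 34 → 6 nt.
Frame -2: TAT ATT ACA TAG CCC TTA TGC GGT GGT AGA TGT GAA GGT TAC CAA TGC TGC CTT TGC GGC GCA CGT CGG TGG — no ATG→stop ORF.
Frame -3: ATA TTA CAT AGC CCT TAT GCG GTG GTA GAT GTG AAG GTT ACC AAT GCT GCC TTT GCG GCG CAC GTC GGT — no ATG→stop ORF.
Longest: frame -1, positions 19–30, 12 nt = 4 codons = 3 aa. → 12 nucleotides.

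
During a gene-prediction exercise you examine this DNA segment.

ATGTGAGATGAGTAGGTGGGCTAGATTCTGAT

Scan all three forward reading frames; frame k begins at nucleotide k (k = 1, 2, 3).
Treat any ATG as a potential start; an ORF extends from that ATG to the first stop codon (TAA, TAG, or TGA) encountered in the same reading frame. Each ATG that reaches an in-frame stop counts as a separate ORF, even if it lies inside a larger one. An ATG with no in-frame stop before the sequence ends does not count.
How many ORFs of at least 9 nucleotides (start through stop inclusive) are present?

Frame 1: ATG TGA GAT GAG TAG GTG GGC TAG ATT CTG — ATG at 1, stop TGA at 4 → 6 nt.
Frame 2: TGT GAG ATG AGT AGG TGG GCT AGA TTC TGA — ATG at 8, stop TGA at 29 → 24 nt.
Frame 3: GTG AGA TGA GTA GGT GGG CTA GAT TCT GAT — no ATG→stop ORF.
ORFs ≥ 9 nucleotides: frame 2 8–31 (24 nucleotides). Count = 1.

1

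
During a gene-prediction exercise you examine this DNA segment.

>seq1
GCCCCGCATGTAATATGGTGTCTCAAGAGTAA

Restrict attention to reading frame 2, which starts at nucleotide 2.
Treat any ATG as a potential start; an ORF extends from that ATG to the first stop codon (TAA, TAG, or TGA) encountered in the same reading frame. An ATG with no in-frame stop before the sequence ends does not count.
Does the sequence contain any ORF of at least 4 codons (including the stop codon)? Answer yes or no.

Frame 2: CCC CGC ATG TAA TAT GGT GTC TCA AGA GTA — ATG at 8, stop TAA at 11 → 6 nt.
Largest ORF found is 2 codons < 4, so no.

no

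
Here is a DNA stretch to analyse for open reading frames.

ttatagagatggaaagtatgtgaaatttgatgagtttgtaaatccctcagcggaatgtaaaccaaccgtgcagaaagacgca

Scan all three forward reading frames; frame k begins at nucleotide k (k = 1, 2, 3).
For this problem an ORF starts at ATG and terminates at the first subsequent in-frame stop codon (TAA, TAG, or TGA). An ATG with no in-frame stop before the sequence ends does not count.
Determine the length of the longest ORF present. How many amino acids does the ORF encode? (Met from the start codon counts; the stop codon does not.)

4

Frame 1: TTA TAG AGA TGG AAA GTA TGT GAA ATT TGA TGA GTT TGT AAA TCC CTC AGC GGA ATG TAA ACC AAC CGT GCA GAA AGA CGC — ATG at 55, stop TAA at 58 → 6 nt.
Frame 2: TAT AGA GAT GGA AAG TAT GTG AAA TTT GAT GAG TTT GTA AAT CCC TCA GCG GAA TGT AAA CCA ACC GTG CAG AAA GAC GCA — no ATG→stop ORF.
Frame 3: ATA GAG ATG GAA AGT ATG TGA AAT TTG ATG AGT TTG TAA ATC CCT CAG CGG AAT GTA AAC CAA CCG TGC AGA AAG ACG — ATG at 9, stop TGA at 21 → 15 nt; ATG at 18, stop TGA at 21 → 6 nt; ATG at 30, stop TAA at 39 → 12 nt.
Longest: frame 3, positions 9–23, 15 nt = 5 codons = 4 aa. → 4 amino acids.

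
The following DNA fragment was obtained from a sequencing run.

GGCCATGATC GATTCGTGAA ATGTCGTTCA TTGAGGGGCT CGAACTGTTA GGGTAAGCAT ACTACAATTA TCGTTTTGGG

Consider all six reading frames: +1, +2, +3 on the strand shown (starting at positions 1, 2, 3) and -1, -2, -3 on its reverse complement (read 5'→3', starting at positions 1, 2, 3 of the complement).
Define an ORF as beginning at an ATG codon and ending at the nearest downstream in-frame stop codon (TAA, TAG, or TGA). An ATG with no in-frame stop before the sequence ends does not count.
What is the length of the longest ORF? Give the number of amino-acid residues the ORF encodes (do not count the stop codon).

11

Reverse complement (5'→3'): CCCAAAACGATAATTGTAGTATGCTTACCCTAACAGTTCGAGCCCCTCAATGAACGACATTTCACGAATCGATCATGGCC
Frame +1: GGC CAT GAT CGA TTC GTG AAA TGT CGT TCA TTG AGG GGC TCG AAC TGT TAG GGT AAG CAT ACT ACA ATT ATC GTT TTG — no ATG→stop ORF.
Frame +2: GCC ATG ATC GAT TCG TGA AAT GTC GTT CAT TGA GGG GCT CGA ACT GTT AGG GTA AGC ATA CTA CAA TTA TCG TTT TGG — ATG at 5, stop TGA at 17 → 15 nt.
Frame +3: CCA TGA TCG ATT CGT GAA ATG TCG TTC ATT GAG GGG CTC GAA CTG TTA GGG TAA GCA TAC TAC AAT TAT CGT TTT GGG — ATG at 21, stop TAA at 54 → 36 nt.
Frame -1: CCC AAA ACG ATA ATT GTA GTA TGC TTA CCC TAA CAG TTC GAG CCC CTC AAT GAA CGA CAT TTC ACG AAT CGA TCA TGG — no ATG→stop ORF.
Frame -2: CCA AAA CGA TAA TTG TAG TAT GCT TAC CCT AAC AGT TCG AGC CCC TCA ATG AAC GAC ATT TCA CGA ATC GAT CAT GGC — no ATG→stop ORF.
Frame -3: CAA AAC GAT AAT TGT AGT ATG CTT ACC CTA ACA GTT CGA GCC CCT CAA TGA ACG ACA TTT CAC GAA TCG ATC ATG GCC — ATG at 21, stop TGA at 51 → 33 nt.
Longest: frame +3, positions 21–56, 36 nt = 12 codons = 11 aa. → 11 amino acids.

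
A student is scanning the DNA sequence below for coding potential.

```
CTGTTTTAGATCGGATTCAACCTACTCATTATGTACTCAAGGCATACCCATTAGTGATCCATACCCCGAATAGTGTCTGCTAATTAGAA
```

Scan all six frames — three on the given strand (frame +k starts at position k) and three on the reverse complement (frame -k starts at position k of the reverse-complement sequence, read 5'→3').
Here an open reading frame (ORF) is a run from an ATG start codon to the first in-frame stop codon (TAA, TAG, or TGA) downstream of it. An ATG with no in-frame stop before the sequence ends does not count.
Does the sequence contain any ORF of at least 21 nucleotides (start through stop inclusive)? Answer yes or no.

yes

Reverse complement (5'→3'): TTCTAATTAGCAGACACTATTCGGGGTATGGATCACTAATGGGTATGCCTTGAGTACATAATGAGTAGGTTGAATCCGATCTAAAACAG
Frame +1: CTG TTT TAG ATC GGA TTC AAC CTA CTC ATT ATG TAC TCA AGG CAT ACC CAT TAG TGA TCC ATA CCC CGA ATA GTG TCT GCT AAT TAG — ATG at 31, stop TAG at 52 → 24 nt.
Frame +2: TGT TTT AGA TCG GAT TCA ACC TAC TCA TTA TGT ACT CAA GGC ATA CCC ATT AGT GAT CCA TAC CCC GAA TAG TGT CTG CTA ATT AGA — no ATG→stop ORF.
Frame +3: GTT TTA GAT CGG ATT CAA CCT ACT CAT TAT GTA CTC AAG GCA TAC CCA TTA GTG ATC CAT ACC CCG AAT AGT GTC TGC TAA TTA GAA — no ATG→stop ORF.
Frame -1: TTC TAA TTA GCA GAC ACT ATT CGG GGT ATG GAT CAC TAA TGG GTA TGC CTT GAG TAC ATA ATG AGT AGG TTG AAT CCG ATC TAA AAC — ATG at 28, stop TAA at 37 → 12 nt; ATG at 61, stop TAA at 82 → 24 nt.
Frame -2: TCT AAT TAG CAG ACA CTA TTC GGG GTA TGG ATC ACT AAT GGG TAT GCC TTG AGT ACA TAA TGA GTA GGT TGA ATC CGA TCT AAA ACA — no ATG→stop ORF.
Frame -3: CTA ATT AGC AGA CAC TAT TCG GGG TAT GGA TCA CTA ATG GGT ATG CCT TGA GTA CAT AAT GAG TAG GTT GAA TCC GAT CTA AAA CAG — ATG at 39, stop TGA at 51 → 15 nt; ATG at 45, stop TGA at 51 → 9 nt.
Frame +1 has an ORF of 24 nucleotides (positions 31–54) ≥ 21, so yes.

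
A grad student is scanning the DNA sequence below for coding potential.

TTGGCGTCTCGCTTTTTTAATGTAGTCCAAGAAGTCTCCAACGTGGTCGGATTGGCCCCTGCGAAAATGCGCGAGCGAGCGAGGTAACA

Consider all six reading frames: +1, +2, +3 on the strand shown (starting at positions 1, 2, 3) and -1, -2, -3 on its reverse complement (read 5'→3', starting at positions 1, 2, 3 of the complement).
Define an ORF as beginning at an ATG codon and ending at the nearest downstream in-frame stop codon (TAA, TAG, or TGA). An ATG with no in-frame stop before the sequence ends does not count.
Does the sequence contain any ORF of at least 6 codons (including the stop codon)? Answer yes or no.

Reverse complement (5'→3'): TGTTACCTCGCTCGCTCGCGCATTTTCGCAGGGGCCAATCCGACCACGTTGGAGACTTCTTGGACTACATTAAAAAAGCGAGACGCCAA
Frame +1: TTG GCG TCT CGC TTT TTT AAT GTA GTC CAA GAA GTC TCC AAC GTG GTC GGA TTG GCC CCT GCG AAA ATG CGC GAG CGA GCG AGG TAA — ATG at 67, stop TAA at 85 → 21 nt.
Frame +2: TGG CGT CTC GCT TTT TTA ATG TAG TCC AAG AAG TCT CCA ACG TGG TCG GAT TGG CCC CTG CGA AAA TGC GCG AGC GAG CGA GGT AAC — ATG at 20, stop TAG at 23 → 6 nt.
Frame +3: GGC GTC TCG CTT TTT TAA TGT AGT CCA AGA AGT CTC CAA CGT GGT CGG ATT GGC CCC TGC GAA AAT GCG CGA GCG AGC GAG GTA ACA — no ATG→stop ORF.
Frame -1: TGT TAC CTC GCT CGC TCG CGC ATT TTC GCA GGG GCC AAT CCG ACC ACG TTG GAG ACT TCT TGG ACT ACA TTA AAA AAG CGA GAC GCC — no ATG→stop ORF.
Frame -2: GTT ACC TCG CTC GCT CGC GCA TTT TCG CAG GGG CCA ATC CGA CCA CGT TGG AGA CTT CTT GGA CTA CAT TAA AAA AGC GAG ACG CCA — no ATG→stop ORF.
Frame -3: TTA CCT CGC TCG CTC GCG CAT TTT CGC AGG GGC CAA TCC GAC CAC GTT GGA GAC TTC TTG GAC TAC ATT AAA AAA GCG AGA CGC CAA — no ATG→stop ORF.
Frame +1 has an ORF of 7 codons (positions 67–87) ≥ 6, so yes.

yes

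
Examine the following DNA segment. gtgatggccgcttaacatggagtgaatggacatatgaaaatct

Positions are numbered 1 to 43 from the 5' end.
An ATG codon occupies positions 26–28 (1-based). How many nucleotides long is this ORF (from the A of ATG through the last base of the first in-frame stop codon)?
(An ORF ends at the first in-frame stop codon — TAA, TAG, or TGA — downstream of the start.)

Codons from position 26: ATG (26–28), GAC (29–31), ATA (32–34), TGA (35–37).
TGA is the first in-frame stop; ORF spans 26–37, 12 nucleotides.

12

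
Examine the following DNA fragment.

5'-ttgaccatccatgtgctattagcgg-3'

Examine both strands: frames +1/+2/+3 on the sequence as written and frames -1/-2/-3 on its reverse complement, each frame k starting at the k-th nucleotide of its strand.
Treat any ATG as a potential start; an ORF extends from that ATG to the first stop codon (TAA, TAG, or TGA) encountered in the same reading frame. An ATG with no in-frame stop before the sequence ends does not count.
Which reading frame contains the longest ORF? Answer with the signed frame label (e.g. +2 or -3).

Reverse complement (5'→3'): CCGCTAATAGCACATGGATGGTCAA
Frame +1: TTG ACC ATC CAT GTG CTA TTA GCG — no ATG→stop ORF.
Frame +2: TGA CCA TCC ATG TGC TAT TAG CGG — ATG at 11, stop TAG at 20 → 12 nt.
Frame +3: GAC CAT CCA TGT GCT ATT AGC — no ATG→stop ORF.
Frame -1: CCG CTA ATA GCA CAT GGA TGG TCA — no ATG→stop ORF.
Frame -2: CGC TAA TAG CAC ATG GAT GGT CAA — no ATG→stop ORF.
Frame -3: GCT AAT AGC ACA TGG ATG GTC — no ATG→stop ORF.
Longest ORF is 12 nt in frame +2 (positions 11–22).

+2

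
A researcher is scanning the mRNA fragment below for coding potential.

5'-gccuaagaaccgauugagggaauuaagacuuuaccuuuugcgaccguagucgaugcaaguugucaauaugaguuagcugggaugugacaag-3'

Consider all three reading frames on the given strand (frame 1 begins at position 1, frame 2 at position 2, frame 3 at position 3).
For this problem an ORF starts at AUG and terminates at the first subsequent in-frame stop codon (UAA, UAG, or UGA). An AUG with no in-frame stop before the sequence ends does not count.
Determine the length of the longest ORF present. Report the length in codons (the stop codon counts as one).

Frame 1: GCC UAA GAA CCG AUU GAG GGA AUU AAG ACU UUA CCU UUU GCG ACC GUA GUC GAU GCA AGU UGU CAA UAU GAG UUA GCU GGG AUG UGA CAA — AUG at 82, stop UGA at 85 → 6 nt.
Frame 2: CCU AAG AAC CGA UUG AGG GAA UUA AGA CUU UAC CUU UUG CGA CCG UAG UCG AUG CAA GUU GUC AAU AUG AGU UAG CUG GGA UGU GAC AAG — AUG at 53, stop UAG at 74 → 24 nt; AUG at 68, stop UAG at 74 → 9 nt.
Frame 3: CUA AGA ACC GAU UGA GGG AAU UAA GAC UUU ACC UUU UGC GAC CGU AGU CGA UGC AAG UUG UCA AUA UGA GUU AGC UGG GAU GUG ACA — no AUG→stop ORF.
Longest: frame 2, positions 53–76, 24 nt = 8 codons = 7 aa. → 8 codons.

8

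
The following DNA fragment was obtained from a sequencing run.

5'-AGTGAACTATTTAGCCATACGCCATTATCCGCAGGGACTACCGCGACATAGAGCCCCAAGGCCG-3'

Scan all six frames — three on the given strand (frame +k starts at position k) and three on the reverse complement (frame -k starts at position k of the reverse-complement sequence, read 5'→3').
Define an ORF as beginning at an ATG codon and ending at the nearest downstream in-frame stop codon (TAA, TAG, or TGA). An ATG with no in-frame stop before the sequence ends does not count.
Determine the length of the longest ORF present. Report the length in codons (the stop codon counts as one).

Reverse complement (5'→3'): CGGCCTTGGGGCTCTATGTCGCGGTAGTCCCTGCGGATAATGGCGTATGGCTAAATAGTTCACT
Frame +1: AGT GAA CTA TTT AGC CAT ACG CCA TTA TCC GCA GGG ACT ACC GCG ACA TAG AGC CCC AAG GCC — no ATG→stop ORF.
Frame +2: GTG AAC TAT TTA GCC ATA CGC CAT TAT CCG CAG GGA CTA CCG CGA CAT AGA GCC CCA AGG CCG — no ATG→stop ORF.
Frame +3: TGA ACT ATT TAG CCA TAC GCC ATT ATC CGC AGG GAC TAC CGC GAC ATA GAG CCC CAA GGC — no ATG→stop ORF.
Frame -1: CGG CCT TGG GGC TCT ATG TCG CGG TAG TCC CTG CGG ATA ATG GCG TAT GGC TAA ATA GTT CAC — ATG at 16, stop TAG at 25 → 12 nt; ATG at 40, stop TAA at 52 → 15 nt.
Frame -2: GGC CTT GGG GCT CTA TGT CGC GGT AGT CCC TGC GGA TAA TGG CGT ATG GCT AAA TAG TTC ACT — ATG at 47, stop TAG at 56 → 12 nt.
Frame -3: GCC TTG GGG CTC TAT GTC GCG GTA GTC CCT GCG GAT AAT GGC GTA TGG CTA AAT AGT TCA — no ATG→stop ORF.
Longest: frame -1, positions 40–54, 15 nt = 5 codons = 4 aa. → 5 codons.

5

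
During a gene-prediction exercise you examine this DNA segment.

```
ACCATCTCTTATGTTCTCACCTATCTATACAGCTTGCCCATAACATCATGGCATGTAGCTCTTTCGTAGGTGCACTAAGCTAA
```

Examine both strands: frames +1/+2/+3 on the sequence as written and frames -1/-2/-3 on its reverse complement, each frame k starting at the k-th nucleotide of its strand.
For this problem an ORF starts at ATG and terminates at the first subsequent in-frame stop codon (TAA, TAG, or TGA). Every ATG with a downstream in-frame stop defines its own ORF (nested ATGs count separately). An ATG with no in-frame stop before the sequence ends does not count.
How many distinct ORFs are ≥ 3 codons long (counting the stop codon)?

Reverse complement (5'→3'): TTAGCTTAGTGCACCTACGAAAGAGCTACATGCCATGATGTTATGGGCAAGCTGTATAGATAGGTGAGAACATAAGAGATGGT
Frame +1: ACC ATC TCT TAT GTT CTC ACC TAT CTA TAC AGC TTG CCC ATA ACA TCA TGG CAT GTA GCT CTT TCG TAG GTG CAC TAA GCT — no ATG→stop ORF.
Frame +2: CCA TCT CTT ATG TTC TCA CCT ATC TAT ACA GCT TGC CCA TAA CAT CAT GGC ATG TAG CTC TTT CGT AGG TGC ACT AAG CTA — ATG at 11, stop TAA at 41 → 33 nt; ATG at 53, stop TAG at 56 → 6 nt.
Frame +3: CAT CTC TTA TGT TCT CAC CTA TCT ATA CAG CTT GCC CAT AAC ATC ATG GCA TGT AGC TCT TTC GTA GGT GCA CTA AGC TAA — ATG at 48, stop TAA at 81 → 36 nt.
Frame -1: TTA GCT TAG TGC ACC TAC GAA AGA GCT ACA TGC CAT GAT GTT ATG GGC AAG CTG TAT AGA TAG GTG AGA ACA TAA GAG ATG — ATG at 43, stop TAG at 61 → 21 nt.
Frame -2: TAG CTT AGT GCA CCT ACG AAA GAG CTA CAT GCC ATG ATG TTA TGG GCA AGC TGT ATA GAT AGG TGA GAA CAT AAG AGA TGG — ATG at 35, stop TGA at 65 → 33 nt; ATG at 38, stop TGA at 65 → 30 nt.
Frame -3: AGC TTA GTG CAC CTA CGA AAG AGC TAC ATG CCA TGA TGT TAT GGG CAA GCT GTA TAG ATA GGT GAG AAC ATA AGA GAT GGT — ATG at 30, stop TGA at 36 → 9 nt.
ORFs ≥ 3 codons: frame +2 11–43 (11 codons), frame +3 48–83 (12 codons), frame -1 43–63 (7 codons), frame -2 35–67 (11 codons), frame -2 38–67 (10 codons), frame -3 30–38 (3 codons). Count = 6.

6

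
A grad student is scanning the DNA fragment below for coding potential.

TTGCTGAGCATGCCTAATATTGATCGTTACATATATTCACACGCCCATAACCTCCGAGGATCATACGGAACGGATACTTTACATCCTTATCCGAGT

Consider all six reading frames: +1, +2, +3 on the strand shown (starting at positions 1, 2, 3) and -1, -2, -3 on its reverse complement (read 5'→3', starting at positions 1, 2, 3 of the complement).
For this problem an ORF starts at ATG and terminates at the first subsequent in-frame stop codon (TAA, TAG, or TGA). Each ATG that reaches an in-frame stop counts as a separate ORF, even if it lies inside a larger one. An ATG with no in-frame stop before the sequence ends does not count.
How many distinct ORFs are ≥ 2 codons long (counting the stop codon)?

Reverse complement (5'→3'): ACTCGGATAAGGATGTAAAGTATCCGTTCCGTATGATCCTCGGAGGTTATGGGCGTGTGAATATATGTAACGATCAATATTAGGCATGCTCAGCAA
Frame +1: TTG CTG AGC ATG CCT AAT ATT GAT CGT TAC ATA TAT TCA CAC GCC CAT AAC CTC CGA GGA TCA TAC GGA ACG GAT ACT TTA CAT CCT TAT CCG AGT — no ATG→stop ORF.
Frame +2: TGC TGA GCA TGC CTA ATA TTG ATC GTT ACA TAT ATT CAC ACG CCC ATA ACC TCC GAG GAT CAT ACG GAA CGG ATA CTT TAC ATC CTT ATC CGA — no ATG→stop ORF.
Frame +3: GCT GAG CAT GCC TAA TAT TGA TCG TTA CAT ATA TTC ACA CGC CCA TAA CCT CCG AGG ATC ATA CGG AAC GGA TAC TTT ACA TCC TTA TCC GAG — no ATG→stop ORF.
Frame -1: ACT CGG ATA AGG ATG TAA AGT ATC CGT TCC GTA TGA TCC TCG GAG GTT ATG GGC GTG TGA ATA TAT GTA ACG ATC AAT ATT AGG CAT GCT CAG CAA — ATG at 13, stop TAA at 16 → 6 nt; ATG at 49, stop TGA at 58 → 12 nt.
Frame -2: CTC GGA TAA GGA TGT AAA GTA TCC GTT CCG TAT GAT CCT CGG AGG TTA TGG GCG TGT GAA TAT ATG TAA CGA TCA ATA TTA GGC ATG CTC AGC — ATG at 65, stop TAA at 68 → 6 nt.
Frame -3: TCG GAT AAG GAT GTA AAG TAT CCG TTC CGT ATG ATC CTC GGA GGT TAT GGG CGT GTG AAT ATA TGT AAC GAT CAA TAT TAG GCA TGC TCA GCA — ATG at 33, stop TAG at 81 → 51 nt.
ORFs ≥ 2 codons: frame -1 13–18 (2 codons), frame -1 49–60 (4 codons), frame -2 65–70 (2 codons), frame -3 33–83 (17 codons). Count = 4.

4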